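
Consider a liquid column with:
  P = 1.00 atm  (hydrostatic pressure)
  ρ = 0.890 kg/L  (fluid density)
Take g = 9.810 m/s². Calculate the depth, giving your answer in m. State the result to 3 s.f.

Rearranging: h = P/(ρ·g).
P = 1.00 atm = 1.013×10^5 Pa; ρ = 0.890 kg/L = 890.0 kg/m³; g = 9.810 m/s².
h = 11.61 m

11.6 m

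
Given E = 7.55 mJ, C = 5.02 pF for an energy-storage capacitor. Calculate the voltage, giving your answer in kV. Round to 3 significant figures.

54.8 kV

Solving E = ½C·V² for V: V = √(2E/C).
E = 7.55 mJ = 0.007550 J; C = 5.02 pF = 5.020×10^-12 F.
V = 54845 V  (the unit combination reduces to kg·m²/(A·s³) = V)
54845 V × (1 kV / 1000 V) = 54.84 kV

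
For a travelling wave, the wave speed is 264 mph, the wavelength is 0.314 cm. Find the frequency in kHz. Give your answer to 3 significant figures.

37.6 kHz

Rearranging v = f·λ for f: f = v/λ.
v = 264 mph = 118.0 m/s; λ = 0.314 cm = 0.003140 m.
f = 37586 Hz
37586 Hz × (1 kHz / 1000 Hz) = 37.59 kHz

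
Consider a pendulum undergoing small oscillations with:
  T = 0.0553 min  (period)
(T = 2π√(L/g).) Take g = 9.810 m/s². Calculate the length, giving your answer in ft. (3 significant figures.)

8.98 ft

Solving T = 2π√(L/g) for L: L = g·(T/2π)².
T = 0.0553 min = 3.318 s; g = 9.810 m/s².
L = 2.736 m
2.736 m × (1 ft / 0.3048 m) = 8.975 ft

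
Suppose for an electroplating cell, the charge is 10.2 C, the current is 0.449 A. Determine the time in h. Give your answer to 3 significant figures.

0.00631 h

Solving q = I·t for t: t = q/I.
q = 10.2 C; I = 0.449 A.
t = 22.72 s
22.72 s × (1 h / 3600 s) = 0.006310 h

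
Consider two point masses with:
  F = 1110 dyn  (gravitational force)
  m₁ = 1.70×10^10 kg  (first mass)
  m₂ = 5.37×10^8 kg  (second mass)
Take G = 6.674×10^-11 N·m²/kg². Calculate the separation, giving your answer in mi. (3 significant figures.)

Rearranging: r = √(G·m₁m₂/F).
F = 1110 dyn = 0.01110 N; m₁ = 1.70×10^10 kg; m₂ = 5.37×10^8 kg; G = 6.674×10^-11 N·m²/kg².
r = 2.343×10^5 m
2.343×10^5 m × (1 mi / 1609 m) = 145.6 mi

146 mi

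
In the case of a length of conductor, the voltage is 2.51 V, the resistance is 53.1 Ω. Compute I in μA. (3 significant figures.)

47300 μA

Rearranging: I = V/R.
V = 2.51 V; R = 53.1 Ω.
I = 0.04727 A
0.04727 A × (1 μA / 1.000×10^-6 A) = 47269 μA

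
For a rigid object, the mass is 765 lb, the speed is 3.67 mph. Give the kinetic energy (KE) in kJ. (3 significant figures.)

0.467 kJ

Directly: KE = ½mv².
m = 765 lb = 347.0 kg; v = 3.67 mph = 1.641 m/s.
KE = 467.0 J  (the unit combination reduces to kg·m²/s² = J)
467.0 J × (1 kJ / 1000 J) = 0.4670 kJ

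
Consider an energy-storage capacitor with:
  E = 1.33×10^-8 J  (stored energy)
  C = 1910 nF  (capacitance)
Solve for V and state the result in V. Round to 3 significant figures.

Solving E = ½C·V² for V: V = √(2E/C).
E = 1.33×10^-8 J; C = 1910 nF = 1.910×10^-6 F.
V = 0.1180 V

0.118 V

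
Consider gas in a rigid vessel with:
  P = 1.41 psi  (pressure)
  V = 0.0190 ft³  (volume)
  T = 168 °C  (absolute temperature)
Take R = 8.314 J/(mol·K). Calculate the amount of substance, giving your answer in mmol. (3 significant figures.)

1.43 mmol

From the ideal-gas law: n = PV/(RT).
P = 1.41 psi = 9722 Pa; V = 0.0190 ft³ = 5.380×10^-4 m³; T = 168 °C = 441.1 K; R = 8.314 J/(mol·K).
n = 0.001426 mol
0.001426 mol × (1 mmol / 0.001000 mol) = 1.426 mmol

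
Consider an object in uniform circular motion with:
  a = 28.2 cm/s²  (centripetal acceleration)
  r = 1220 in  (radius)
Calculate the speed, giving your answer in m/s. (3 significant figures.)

Rearranging a = v²/r for v: v = √(a·r).
a = 28.2 cm/s² = 0.2820 m/s²; r = 1220 in = 30.99 m.
v = 2.956 m/s

2.96 m/s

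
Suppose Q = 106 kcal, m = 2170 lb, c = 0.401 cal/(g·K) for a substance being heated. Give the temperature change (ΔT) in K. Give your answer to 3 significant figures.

Rearranging: ΔT = Q/(m·c).
Q = 106 kcal = 4.435×10^5 J; m = 2170 lb = 984.3 kg; c = 0.401 cal/(g·K) = 1678 J/(kg·K).
ΔT = 0.2686 K

0.269 K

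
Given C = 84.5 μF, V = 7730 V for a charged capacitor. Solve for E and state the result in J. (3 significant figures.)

2520 J

Directly: E = ½CV².
C = 84.5 μF = 8.450×10^-5 F; V = 7730 V.
E = 2525 J  (the unit combination reduces to kg·m²/s² = J)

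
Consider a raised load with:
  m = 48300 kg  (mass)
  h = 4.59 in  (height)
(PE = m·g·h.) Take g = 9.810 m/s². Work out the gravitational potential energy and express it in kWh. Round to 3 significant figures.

0.0153 kWh

PE is given directly by: PE = mgh.
m = 48300 kg; h = 4.59 in = 0.1166 m; g = 9.810 m/s².
PE = 55241 J  (the unit combination reduces to kg·m²/s² = J)
55241 J × (1 kWh / 3.600×10^6 J) = 0.01534 kWh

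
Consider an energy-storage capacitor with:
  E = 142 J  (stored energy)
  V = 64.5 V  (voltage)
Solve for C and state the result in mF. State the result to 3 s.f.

Solving E = ½C·V² for C: C = 2E/V².
E = 142 J; V = 64.5 V.
C = 0.06827 F
0.06827 F × (1 mF / 0.001000 F) = 68.27 mF

68.3 mF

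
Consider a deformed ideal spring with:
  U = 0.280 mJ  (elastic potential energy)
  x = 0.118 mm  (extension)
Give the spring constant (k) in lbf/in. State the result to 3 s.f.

230 lbf/in

Rearranging: k = 2U/x².
U = 0.280 mJ = 2.800×10^-4 J; x = 0.118 mm = 1.180×10^-4 m.
k = 40218 N/m
40218 N/m × (1 lbf/in / 175.1 N/m) = 229.7 lbf/in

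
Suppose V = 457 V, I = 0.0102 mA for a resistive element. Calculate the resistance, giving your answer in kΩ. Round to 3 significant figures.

From Ohm's law: R = V/I.
V = 457 V; I = 0.0102 mA = 1.020×10^-5 A.
R = 4.480×10^7 Ω
4.480×10^7 Ω × (1 kΩ / 1000 Ω) = 44804 kΩ

44800 kΩ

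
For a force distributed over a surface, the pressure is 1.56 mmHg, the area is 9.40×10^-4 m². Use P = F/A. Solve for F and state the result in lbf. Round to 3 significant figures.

0.0440 lbf

Solving P = F/A for F: F = P·A.
P = 1.56 mmHg = 208.0 Pa; A = 9.40×10^-4 m².
F = 0.1955 N
0.1955 N × (1 lbf / 4.448 N) = 0.04395 lbf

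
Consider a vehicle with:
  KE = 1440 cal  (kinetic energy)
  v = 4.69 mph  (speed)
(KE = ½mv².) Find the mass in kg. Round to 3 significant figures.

2740 kg

Solving KE = ½mv² for m: m = 2·KE/v².
KE = 1440 cal = 6025 J; v = 4.69 mph = 2.097 m/s.
m = 2741 kg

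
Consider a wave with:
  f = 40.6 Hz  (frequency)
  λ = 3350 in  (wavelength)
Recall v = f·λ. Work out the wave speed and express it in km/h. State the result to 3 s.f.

Directly: v = fλ.
f = 40.6 Hz; λ = 3350 in = 85.09 m.
v = 3455 m/s
3455 m/s × (1 km/h / 0.2778 m/s) = 12437 km/h

12400 km/h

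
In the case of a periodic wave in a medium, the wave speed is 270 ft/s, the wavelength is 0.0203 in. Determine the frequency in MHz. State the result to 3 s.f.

Rearranging: f = v/λ.
v = 270 ft/s = 82.30 m/s; λ = 0.0203 in = 5.156×10^-4 m.
f = 1.596×10^5 Hz
1.596×10^5 Hz × (1 MHz / 1.000×10^6 Hz) = 0.1596 MHz

0.160 MHz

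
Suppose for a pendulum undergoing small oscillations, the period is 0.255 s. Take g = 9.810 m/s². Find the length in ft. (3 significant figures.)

0.0530 ft

Rearranging T = 2π√(L/g) for L: L = g·(T/2π)².
T = 0.255 s; g = 9.810 m/s².
L = 0.01616 m
0.01616 m × (1 ft / 0.3048 m) = 0.05301 ft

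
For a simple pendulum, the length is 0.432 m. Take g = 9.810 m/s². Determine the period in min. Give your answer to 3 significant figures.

0.0220 min

Directly: T = 2π√(L/g).
L = 0.432 m; g = 9.810 m/s².
T = 1.319 s
1.319 s × (1 min / 60.00 s) = 0.02198 min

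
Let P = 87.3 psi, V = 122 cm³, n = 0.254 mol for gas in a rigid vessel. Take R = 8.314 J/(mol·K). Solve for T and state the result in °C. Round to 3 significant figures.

From the ideal-gas law: T = PV/(nR).
P = 87.3 psi = 6.019×10^5 Pa; V = 122 cm³ = 1.220×10^-4 m³; n = 0.254 mol; R = 8.314 J/(mol·K).
T = 34.77 K
34.77 K − 273.15 = -238.4 °C

-238 °C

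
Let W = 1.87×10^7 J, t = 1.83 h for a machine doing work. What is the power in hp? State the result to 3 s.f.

P is given directly by: P = W/t.
W = 1.87×10^7 J; t = 1.83 h = 6588 s.
P = 2838 W  (the unit combination reduces to kg·m²/s³ = W)
2838 W × (1 hp / 745.7 W) = 3.806 hp

3.81 hp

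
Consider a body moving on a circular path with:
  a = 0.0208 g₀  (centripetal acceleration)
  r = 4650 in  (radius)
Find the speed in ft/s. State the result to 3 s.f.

Solving a = v²/r for v: v = √(a·r).
a = 0.0208 g₀ = 0.2040 m/s²; r = 4650 in = 118.1 m.
v = 4.908 m/s
4.908 m/s × (1 ft/s / 0.3048 m/s) = 16.10 ft/s

16.1 ft/s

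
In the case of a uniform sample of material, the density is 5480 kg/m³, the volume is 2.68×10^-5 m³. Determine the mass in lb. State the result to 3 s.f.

Rearranging ρ = m/V for m: m = ρV.
ρ = 5480 kg/m³; V = 2.68×10^-5 m³.
m = 0.1469 kg
0.1469 kg × (1 lb / 0.4536 kg) = 0.3238 lb

0.324 lb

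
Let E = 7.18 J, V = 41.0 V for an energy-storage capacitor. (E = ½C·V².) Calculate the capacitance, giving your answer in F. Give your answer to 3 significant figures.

0.00854 F

Solving E = ½C·V² for C: C = 2E/V².
E = 7.18 J; V = 41.0 V.
C = 0.008543 F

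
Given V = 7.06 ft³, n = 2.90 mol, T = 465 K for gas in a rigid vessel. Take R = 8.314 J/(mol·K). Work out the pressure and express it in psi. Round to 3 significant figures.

8.13 psi

From the ideal-gas law: P = nRT/V.
V = 7.06 ft³ = 0.1999 m³; n = 2.90 mol; T = 465 K; R = 8.314 J/(mol·K).
P = 56080 Pa
56080 Pa × (1 psi / 6895 Pa) = 8.134 psi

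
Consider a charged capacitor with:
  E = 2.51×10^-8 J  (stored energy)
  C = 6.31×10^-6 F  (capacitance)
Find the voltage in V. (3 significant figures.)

0.0892 V

Rearranging E = ½C·V² for V: V = √(2E/C).
E = 2.51×10^-8 J; C = 6.31×10^-6 F.
V = 0.08919 V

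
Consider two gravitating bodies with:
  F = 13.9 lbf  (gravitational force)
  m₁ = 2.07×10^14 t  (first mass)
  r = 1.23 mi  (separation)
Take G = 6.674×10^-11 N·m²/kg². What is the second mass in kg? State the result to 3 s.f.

17.5 kg

Rearranging F = G·m₁·m₂/r² for m₂: m₂ = F·r²/(G·m₁).
F = 13.9 lbf = 61.83 N; m₁ = 2.07×10^14 t = 2.070×10^17 kg; r = 1.23 mi = 1979 m; G = 6.674×10^-11 N·m²/kg².
m₂ = 17.54 kg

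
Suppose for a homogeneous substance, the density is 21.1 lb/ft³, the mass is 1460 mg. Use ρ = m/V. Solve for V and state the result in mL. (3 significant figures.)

4.32 mL

Rearranging: V = m/ρ.
ρ = 21.1 lb/ft³ = 338.0 kg/m³; m = 1460 mg = 0.001460 kg.
V = 4.320×10^-6 m³
4.320×10^-6 m³ × (1 mL / 1.000×10^-6 m³) = 4.320 mL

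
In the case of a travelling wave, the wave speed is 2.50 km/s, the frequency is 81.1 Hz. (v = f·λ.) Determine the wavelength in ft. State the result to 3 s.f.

Rearranging v = f·λ for λ: λ = v/f.
v = 2.50 km/s = 2500 m/s; f = 81.1 Hz.
λ = 30.83 m
30.83 m × (1 ft / 0.3048 m) = 101.1 ft

101 ft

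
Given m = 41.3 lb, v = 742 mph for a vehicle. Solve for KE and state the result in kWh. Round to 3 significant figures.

0.286 kWh

KE is given directly by: KE = ½mv².
m = 41.3 lb = 18.73 kg; v = 742 mph = 331.7 m/s.
KE = 1.031×10^6 J  (the unit combination reduces to kg·m²/s² = J)
1.031×10^6 J × (1 kWh / 3.600×10^6 J) = 0.2863 kWh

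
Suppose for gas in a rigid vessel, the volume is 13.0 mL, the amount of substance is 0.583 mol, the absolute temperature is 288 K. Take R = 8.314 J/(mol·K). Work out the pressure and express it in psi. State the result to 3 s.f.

Directly: P = nRT/V.
V = 13.0 mL = 1.300×10^-5 m³; n = 0.583 mol; T = 288 K; R = 8.314 J/(mol·K).
P = 1.074×10^8 Pa
1.074×10^8 Pa × (1 psi / 6895 Pa) = 15574 psi

15600 psi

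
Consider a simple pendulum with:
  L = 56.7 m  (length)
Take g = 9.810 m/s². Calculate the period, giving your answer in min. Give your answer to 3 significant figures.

0.252 min

T is given directly by: T = 2π√(L/g).
L = 56.7 m; g = 9.810 m/s².
T = 15.11 s
15.11 s × (1 min / 60.00 s) = 0.2518 min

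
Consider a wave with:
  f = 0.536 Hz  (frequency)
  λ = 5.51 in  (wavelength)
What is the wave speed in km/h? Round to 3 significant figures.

Directly: v = fλ.
f = 0.536 Hz; λ = 5.51 in = 0.1400 m.
v = 0.07502 m/s
0.07502 m/s × (1 km/h / 0.2778 m/s) = 0.2701 km/h

0.270 km/h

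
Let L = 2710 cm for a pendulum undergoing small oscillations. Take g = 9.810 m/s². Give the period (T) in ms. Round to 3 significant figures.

10400 ms

Directly: T = 2π√(L/g).
L = 2710 cm = 27.10 m; g = 9.810 m/s².
T = 10.44 s
10.44 s × (1 ms / 0.001000 s) = 10443 ms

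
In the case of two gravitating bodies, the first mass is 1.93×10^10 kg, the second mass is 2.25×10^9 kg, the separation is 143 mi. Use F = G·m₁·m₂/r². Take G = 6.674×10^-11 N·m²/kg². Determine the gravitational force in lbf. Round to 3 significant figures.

0.0123 lbf

Directly: F = Gm₁m₂/r².
m₁ = 1.93×10^10 kg; m₂ = 2.25×10^9 kg; r = 143 mi = 2.301×10^5 m; G = 6.674×10^-11 N·m²/kg².
F = 0.05472 N
0.05472 N × (1 lbf / 4.448 N) = 0.01230 lbf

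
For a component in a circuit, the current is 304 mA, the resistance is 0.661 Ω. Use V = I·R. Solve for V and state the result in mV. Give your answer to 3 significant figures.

201 mV

From Ohm's law: V = IR.
I = 304 mA = 0.3040 A; R = 0.661 Ω.
V = 0.2009 V  (the unit combination reduces to kg·m²/(A·s³) = V)
0.2009 V × (1 mV / 0.001000 V) = 200.9 mV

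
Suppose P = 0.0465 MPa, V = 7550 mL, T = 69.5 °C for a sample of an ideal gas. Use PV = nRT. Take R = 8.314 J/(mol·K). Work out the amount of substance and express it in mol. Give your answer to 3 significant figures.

From the ideal-gas law: n = PV/(RT).
P = 0.0465 MPa = 46500 Pa; V = 7550 mL = 0.007550 m³; T = 69.5 °C = 342.6 K; R = 8.314 J/(mol·K).
n = 0.1232 mol

0.123 mol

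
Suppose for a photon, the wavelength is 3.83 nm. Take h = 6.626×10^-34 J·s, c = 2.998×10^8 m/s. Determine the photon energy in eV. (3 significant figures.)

Directly: E = hc/λ.
λ = 3.83 nm = 3.830×10^-9 m; h = 6.626×10^-34 J·s; c = 2.998×10^8 m/s.
E = 5.187×10^-17 J  (the unit combination reduces to kg·m²/s² = J)
5.187×10^-17 J × (1 eV / 1.602×10^-19 J) = 323.7 eV

324 eV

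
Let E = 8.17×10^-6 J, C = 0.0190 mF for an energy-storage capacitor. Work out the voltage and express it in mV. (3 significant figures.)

Rearranging E = ½C·V² for V: V = √(2E/C).
E = 8.17×10^-6 J; C = 0.0190 mF = 1.900×10^-5 F.
V = 0.9274 V  (the unit combination reduces to kg·m²/(A·s³) = V)
0.9274 V × (1 mV / 0.001000 V) = 927.4 mV

927 mV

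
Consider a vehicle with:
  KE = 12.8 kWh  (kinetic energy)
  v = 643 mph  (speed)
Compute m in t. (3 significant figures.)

Rearranging KE = ½mv² for m: m = 2·KE/v².
KE = 12.8 kWh = 4.608×10^7 J; v = 643 mph = 287.4 m/s.
m = 1115 kg
1115 kg × (1 t / 1000 kg) = 1.115 t

1.12 t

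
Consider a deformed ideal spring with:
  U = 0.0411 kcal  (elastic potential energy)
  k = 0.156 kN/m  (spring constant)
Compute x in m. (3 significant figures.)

Rearranging U = ½k·x² for x: x = √(2U/k).
U = 0.0411 kcal = 172.0 J; k = 0.156 kN/m = 156.0 N/m.
x = 1.485 m

1.48 m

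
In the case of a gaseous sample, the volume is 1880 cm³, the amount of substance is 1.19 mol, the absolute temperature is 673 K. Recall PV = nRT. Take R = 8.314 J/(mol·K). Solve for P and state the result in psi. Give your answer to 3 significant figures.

514 psi

P is given directly by: P = nRT/V.
V = 1880 cm³ = 0.001880 m³; n = 1.19 mol; T = 673 K; R = 8.314 J/(mol·K).
P = 3.542×10^6 Pa
3.542×10^6 Pa × (1 psi / 6895 Pa) = 513.7 psi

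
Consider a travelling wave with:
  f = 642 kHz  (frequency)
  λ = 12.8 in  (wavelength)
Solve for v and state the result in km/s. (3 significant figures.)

209 km/s

Directly: v = fλ.
f = 642 kHz = 6.420×10^5 Hz; λ = 12.8 in = 0.3251 m.
v = 2.087×10^5 m/s
2.087×10^5 m/s × (1 km/s / 1000 m/s) = 208.7 km/s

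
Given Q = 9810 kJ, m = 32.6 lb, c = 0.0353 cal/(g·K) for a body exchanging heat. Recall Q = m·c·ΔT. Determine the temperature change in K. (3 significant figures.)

Rearranging Q = m·c·ΔT for ΔT: ΔT = Q/(m·c).
Q = 9810 kJ = 9.810×10^6 J; m = 32.6 lb = 14.79 kg; c = 0.0353 cal/(g·K) = 147.7 J/(kg·K).
ΔT = 4492 K

4490 K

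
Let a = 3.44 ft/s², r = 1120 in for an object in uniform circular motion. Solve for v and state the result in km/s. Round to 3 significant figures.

Solving a = v²/r for v: v = √(a·r).
a = 3.44 ft/s² = 1.049 m/s²; r = 1120 in = 28.45 m.
v = 5.462 m/s
5.462 m/s × (1 km/s / 1000 m/s) = 0.005462 km/s

0.00546 km/s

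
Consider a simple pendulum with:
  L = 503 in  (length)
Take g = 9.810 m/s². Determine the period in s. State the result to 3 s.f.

7.17 s

Directly: T = 2π√(L/g).
L = 503 in = 12.78 m; g = 9.810 m/s².
T = 7.170 s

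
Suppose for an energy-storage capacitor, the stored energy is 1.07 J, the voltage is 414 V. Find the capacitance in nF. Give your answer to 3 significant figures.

12500 nF

Solving E = ½C·V² for C: C = 2E/V².
E = 1.07 J; V = 414 V.
C = 1.249×10^-5 F
1.249×10^-5 F × (1 nF / 1.000×10^-9 F) = 12486 nF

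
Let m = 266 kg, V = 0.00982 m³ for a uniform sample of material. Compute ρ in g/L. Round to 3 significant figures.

Directly: ρ = m/V.
m = 266 kg; V = 0.00982 m³.
ρ = 27088 kg/m³
Since 1 g/L = 1 kg/m³, 27088 g/L.

27100 g/L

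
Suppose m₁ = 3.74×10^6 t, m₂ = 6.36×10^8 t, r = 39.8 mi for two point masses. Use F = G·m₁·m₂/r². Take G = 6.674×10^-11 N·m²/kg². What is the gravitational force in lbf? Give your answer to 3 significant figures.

8.70 lbf

From Newton's law of gravitation: F = Gm₁m₂/r².
m₁ = 3.74×10^6 t = 3.740×10^9 kg; m₂ = 6.36×10^8 t = 6.360×10^11 kg; r = 39.8 mi = 64052 m; G = 6.674×10^-11 N·m²/kg².
F = 38.69 N
38.69 N × (1 lbf / 4.448 N) = 8.699 lbf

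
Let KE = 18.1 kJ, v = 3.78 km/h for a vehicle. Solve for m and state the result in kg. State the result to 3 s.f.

Rearranging KE = ½mv² for m: m = 2·KE/v².
KE = 18.1 kJ = 18100 J; v = 3.78 km/h = 1.050 m/s.
m = 32834 kg

32800 kg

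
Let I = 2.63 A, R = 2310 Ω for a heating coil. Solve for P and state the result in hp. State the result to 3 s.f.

21.4 hp

P is given directly by: P = I²R.
I = 2.63 A; R = 2310 Ω.
P = 15978 W
15978 W × (1 hp / 745.7 W) = 21.43 hp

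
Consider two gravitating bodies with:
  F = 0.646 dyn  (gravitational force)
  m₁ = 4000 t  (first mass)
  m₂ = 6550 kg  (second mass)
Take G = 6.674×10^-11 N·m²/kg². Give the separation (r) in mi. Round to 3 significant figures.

0.323 mi

Rearranging: r = √(G·m₁m₂/F).
F = 0.646 dyn = 6.460×10^-6 N; m₁ = 4000 t = 4.000×10^6 kg; m₂ = 6550 kg; G = 6.674×10^-11 N·m²/kg².
r = 520.3 m
520.3 m × (1 mi / 1609 m) = 0.3233 mi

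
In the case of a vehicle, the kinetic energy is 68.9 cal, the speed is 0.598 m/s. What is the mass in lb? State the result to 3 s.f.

Solving KE = ½mv² for m: m = 2·KE/v².
KE = 68.9 cal = 288.3 J; v = 0.598 m/s.
m = 1612 kg
1612 kg × (1 lb / 0.4536 kg) = 3554 lb

3550 lb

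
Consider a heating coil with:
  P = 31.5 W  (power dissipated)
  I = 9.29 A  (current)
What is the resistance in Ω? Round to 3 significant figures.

Rearranging P = I²R for R: R = P/I².
P = 31.5 W; I = 9.29 A.
R = 0.3650 Ω

0.365 Ω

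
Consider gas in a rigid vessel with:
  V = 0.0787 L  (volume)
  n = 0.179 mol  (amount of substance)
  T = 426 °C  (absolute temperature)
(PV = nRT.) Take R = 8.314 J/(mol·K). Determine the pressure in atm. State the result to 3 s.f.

From the ideal-gas law: P = nRT/V.
V = 0.0787 L = 7.870×10^-5 m³; n = 0.179 mol; T = 426 °C = 699.1 K; R = 8.314 J/(mol·K).
P = 1.322×10^7 Pa  (the unit combination reduces to kg/(m·s²) = Pa)
1.322×10^7 Pa × (1 atm / 1.013×10^5 Pa) = 130.5 atm

130 atm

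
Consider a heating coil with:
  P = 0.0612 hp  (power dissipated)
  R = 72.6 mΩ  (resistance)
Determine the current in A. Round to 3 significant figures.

25.1 A

Rearranging P = I²R for I: I = √(P/R).
P = 0.0612 hp = 45.64 W; R = 72.6 mΩ = 0.07260 Ω.
I = 25.07 A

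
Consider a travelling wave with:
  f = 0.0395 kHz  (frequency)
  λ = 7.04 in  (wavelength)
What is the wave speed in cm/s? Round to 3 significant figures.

Directly: v = fλ.
f = 0.0395 kHz = 39.50 Hz; λ = 7.04 in = 0.1788 m.
v = 7.063 m/s
7.063 m/s × (1 cm/s / 0.01000 m/s) = 706.3 cm/s

706 cm/s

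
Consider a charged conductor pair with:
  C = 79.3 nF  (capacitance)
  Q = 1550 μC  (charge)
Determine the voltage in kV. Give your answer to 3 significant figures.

19.5 kV

Rearranging C = Q/V for V: V = Q/C.
C = 79.3 nF = 7.930×10^-8 F; Q = 1550 μC = 0.001550 C.
V = 19546 V
19546 V × (1 kV / 1000 V) = 19.55 kV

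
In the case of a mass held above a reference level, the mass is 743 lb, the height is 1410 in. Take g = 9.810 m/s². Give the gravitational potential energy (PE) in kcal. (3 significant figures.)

28.3 kcal

PE is given directly by: PE = mgh.
m = 743 lb = 337.0 kg; h = 1410 in = 35.81 m; g = 9.810 m/s².
PE = 1.184×10^5 J  (the unit combination reduces to kg·m²/s² = J)
1.184×10^5 J × (1 kcal / 4184 J) = 28.30 kcal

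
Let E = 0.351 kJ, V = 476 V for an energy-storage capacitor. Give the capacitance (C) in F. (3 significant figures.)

Solving E = ½C·V² for C: C = 2E/V².
E = 0.351 kJ = 351.0 J; V = 476 V.
C = 0.003098 F

0.00310 F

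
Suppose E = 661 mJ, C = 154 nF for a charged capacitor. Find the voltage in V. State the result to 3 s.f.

2930 V

Rearranging E = ½C·V² for V: V = √(2E/C).
E = 661 mJ = 0.6610 J; C = 154 nF = 1.540×10^-7 F.
V = 2930 V  (the unit combination reduces to kg·m²/(A·s³) = V)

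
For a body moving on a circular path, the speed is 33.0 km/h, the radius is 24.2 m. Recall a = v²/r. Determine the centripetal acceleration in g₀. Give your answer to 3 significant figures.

a is given directly by: a = v²/r.
v = 33.0 km/h = 9.167 m/s; r = 24.2 m.
a = 3.472 m/s²
3.472 m/s² × (1 g₀ / 9.807 m/s²) = 0.3541 g₀

0.354 g₀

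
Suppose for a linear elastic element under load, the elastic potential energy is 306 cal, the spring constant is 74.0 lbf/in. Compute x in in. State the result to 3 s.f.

Solving U = ½k·x² for x: x = √(2U/k).
U = 306 cal = 1280 J; k = 74.0 lbf/in = 12959 N/m.
x = 0.4445 m
0.4445 m × (1 in / 0.02540 m) = 17.50 in

17.5 in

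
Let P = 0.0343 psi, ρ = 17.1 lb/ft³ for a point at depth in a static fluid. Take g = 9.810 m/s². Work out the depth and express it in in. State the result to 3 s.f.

3.46 in

Solving P = ρ·g·h for h: h = P/(ρ·g).
P = 0.0343 psi = 236.5 Pa; ρ = 17.1 lb/ft³ = 273.9 kg/m³; g = 9.810 m/s².
h = 0.08801 m
0.08801 m × (1 in / 0.02540 m) = 3.465 in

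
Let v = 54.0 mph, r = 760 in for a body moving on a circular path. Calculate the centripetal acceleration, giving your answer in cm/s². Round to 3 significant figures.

3020 cm/s²

a is given directly by: a = v²/r.
v = 54.0 mph = 24.14 m/s; r = 760 in = 19.30 m.
a = 30.19 m/s²
30.19 m/s² × (1 cm/s² / 0.01000 m/s²) = 3019 cm/s²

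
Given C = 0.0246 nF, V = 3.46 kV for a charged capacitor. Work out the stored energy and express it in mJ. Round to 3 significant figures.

E is given directly by: E = ½CV².
C = 0.0246 nF = 2.460×10^-11 F; V = 3.46 kV = 3460 V.
E = 1.473×10^-4 J
1.473×10^-4 J × (1 mJ / 0.001000 J) = 0.1473 mJ

0.147 mJ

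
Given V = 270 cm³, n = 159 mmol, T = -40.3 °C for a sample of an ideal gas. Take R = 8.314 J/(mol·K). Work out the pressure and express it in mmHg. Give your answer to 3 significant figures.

From the ideal-gas law: P = nRT/V.
V = 270 cm³ = 2.700×10^-4 m³; n = 159 mmol = 0.1590 mol; T = -40.3 °C = 232.8 K; R = 8.314 J/(mol·K).
P = 1.140×10^6 Pa
1.140×10^6 Pa × (1 mmHg / 133.3 Pa) = 8551 mmHg

8550 mmHg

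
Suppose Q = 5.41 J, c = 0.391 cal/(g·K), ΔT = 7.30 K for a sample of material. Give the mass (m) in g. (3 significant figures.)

Rearranging Q = m·c·ΔT for m: m = Q/(c·ΔT).
Q = 5.41 J; c = 0.391 cal/(g·K) = 1636 J/(kg·K); ΔT = 7.30 K.
m = 4.530×10^-4 kg
4.530×10^-4 kg × (1 g / 0.001000 kg) = 0.4530 g

0.453 g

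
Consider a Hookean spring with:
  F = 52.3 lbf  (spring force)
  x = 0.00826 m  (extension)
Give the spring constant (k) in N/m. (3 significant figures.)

Rearranging: k = F/x.
F = 52.3 lbf = 232.6 N; x = 0.00826 m.
k = 28165 N/m

28200 N/m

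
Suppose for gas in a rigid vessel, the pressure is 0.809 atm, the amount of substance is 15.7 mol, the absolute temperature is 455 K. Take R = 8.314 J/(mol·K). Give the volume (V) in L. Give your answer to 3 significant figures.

725 L

From the ideal-gas law: V = nRT/P.
P = 0.809 atm = 81972 Pa; n = 15.7 mol; T = 455 K; R = 8.314 J/(mol·K).
V = 0.7245 m³
0.7245 m³ × (1 L / 0.001000 m³) = 724.5 L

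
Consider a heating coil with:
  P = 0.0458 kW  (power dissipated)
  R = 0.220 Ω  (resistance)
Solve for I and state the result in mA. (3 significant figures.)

Rearranging: I = √(P/R).
P = 0.0458 kW = 45.80 W; R = 0.220 Ω.
I = 14.43 A
14.43 A × (1 mA / 0.001000 A) = 14429 mA

14400 mA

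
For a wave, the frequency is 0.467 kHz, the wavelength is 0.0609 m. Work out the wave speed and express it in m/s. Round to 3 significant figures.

28.4 m/s

Directly: v = fλ.
f = 0.467 kHz = 467.0 Hz; λ = 0.0609 m.
v = 28.44 m/s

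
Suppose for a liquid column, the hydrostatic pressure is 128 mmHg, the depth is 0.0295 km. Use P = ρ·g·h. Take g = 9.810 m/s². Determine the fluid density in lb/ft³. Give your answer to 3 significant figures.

3.68 lb/ft³

Solving P = ρ·g·h for ρ: ρ = P/(g·h).
P = 128 mmHg = 17065 Pa; h = 0.0295 km = 29.50 m; g = 9.810 m/s².
ρ = 58.97 kg/m³
58.97 kg/m³ × (1 lb/ft³ / 16.02 kg/m³) = 3.681 lb/ft³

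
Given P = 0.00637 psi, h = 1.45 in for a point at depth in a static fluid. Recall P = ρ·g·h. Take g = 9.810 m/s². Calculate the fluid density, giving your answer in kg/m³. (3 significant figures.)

122 kg/m³

Rearranging: ρ = P/(g·h).
P = 0.00637 psi = 43.92 Pa; h = 1.45 in = 0.03683 m; g = 9.810 m/s².
ρ = 121.6 kg/m³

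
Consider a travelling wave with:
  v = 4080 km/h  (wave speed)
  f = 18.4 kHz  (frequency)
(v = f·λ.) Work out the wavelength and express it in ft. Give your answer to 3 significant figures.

Rearranging v = f·λ for λ: λ = v/f.
v = 4080 km/h = 1133 m/s; f = 18.4 kHz = 18400 Hz.
λ = 0.06159 m
0.06159 m × (1 ft / 0.3048 m) = 0.2021 ft

0.202 ft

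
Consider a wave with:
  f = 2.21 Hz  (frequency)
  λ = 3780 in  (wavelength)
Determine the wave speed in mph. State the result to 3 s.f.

v is given directly by: v = fλ.
f = 2.21 Hz; λ = 3780 in = 96.01 m.
v = 212.2 m/s
212.2 m/s × (1 mph / 0.4470 m/s) = 474.6 mph

475 mph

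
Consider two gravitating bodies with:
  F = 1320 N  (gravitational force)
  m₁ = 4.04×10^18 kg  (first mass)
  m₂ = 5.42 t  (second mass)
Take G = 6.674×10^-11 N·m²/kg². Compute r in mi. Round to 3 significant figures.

20.7 mi

Rearranging F = G·m₁·m₂/r² for r: r = √(G·m₁m₂/F).
F = 1320 N; m₁ = 4.04×10^18 kg; m₂ = 5.42 t = 5420 kg; G = 6.674×10^-11 N·m²/kg².
r = 33273 m
33273 m × (1 mi / 1609 m) = 20.68 mi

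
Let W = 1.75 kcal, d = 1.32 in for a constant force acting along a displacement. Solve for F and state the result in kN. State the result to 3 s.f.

Rearranging W = F·d for F: F = W/d.
W = 1.75 kcal = 7322 J; d = 1.32 in = 0.03353 m.
F = 2.184×10^5 N
2.184×10^5 N × (1 kN / 1000 N) = 218.4 kN

218 kN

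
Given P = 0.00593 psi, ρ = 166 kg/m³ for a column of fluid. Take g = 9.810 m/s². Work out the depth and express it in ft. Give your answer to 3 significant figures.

0.0824 ft

Rearranging P = ρ·g·h for h: h = P/(ρ·g).
P = 0.00593 psi = 40.89 Pa; ρ = 166 kg/m³; g = 9.810 m/s².
h = 0.02511 m
0.02511 m × (1 ft / 0.3048 m) = 0.08237 ft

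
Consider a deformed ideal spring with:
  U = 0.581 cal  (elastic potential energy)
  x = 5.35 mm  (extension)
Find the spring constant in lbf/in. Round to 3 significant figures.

Rearranging: k = 2U/x².
U = 0.581 cal = 2.431 J; x = 5.35 mm = 0.005350 m.
k = 1.699×10^5 N/m
1.699×10^5 N/m × (1 lbf/in / 175.1 N/m) = 969.9 lbf/in

970 lbf/in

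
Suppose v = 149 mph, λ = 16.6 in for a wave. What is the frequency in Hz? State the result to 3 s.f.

158 Hz

Rearranging v = f·λ for f: f = v/λ.
v = 149 mph = 66.61 m/s; λ = 16.6 in = 0.4216 m.
f = 158.0 Hz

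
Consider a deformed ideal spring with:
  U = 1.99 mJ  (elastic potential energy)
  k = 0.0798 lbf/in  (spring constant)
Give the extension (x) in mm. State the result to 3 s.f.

Rearranging: x = √(2U/k).
U = 1.99 mJ = 0.001990 J; k = 0.0798 lbf/in = 13.98 N/m.
x = 0.01688 m
0.01688 m × (1 mm / 0.001000 m) = 16.88 mm

16.9 mm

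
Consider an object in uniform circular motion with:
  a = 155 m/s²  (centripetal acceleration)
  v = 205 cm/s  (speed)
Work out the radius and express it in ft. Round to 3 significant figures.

0.0890 ft

Rearranging a = v²/r for r: r = v²/a.
a = 155 m/s²; v = 205 cm/s = 2.050 m/s.
r = 0.02711 m
0.02711 m × (1 ft / 0.3048 m) = 0.08895 ft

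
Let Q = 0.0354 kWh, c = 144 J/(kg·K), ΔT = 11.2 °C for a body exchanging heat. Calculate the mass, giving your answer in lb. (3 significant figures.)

174 lb

Rearranging: m = Q/(c·ΔT).
Q = 0.0354 kWh = 1.274×10^5 J; c = 144 J/(kg·K); ΔT = 11.2 °C = 11.20 K.
m = 79.02 kg
79.02 kg × (1 lb / 0.4536 kg) = 174.2 lb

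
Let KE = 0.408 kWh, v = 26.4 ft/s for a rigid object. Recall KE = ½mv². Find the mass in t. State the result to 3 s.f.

45.4 t

Rearranging KE = ½mv² for m: m = 2·KE/v².
KE = 0.408 kWh = 1.469×10^6 J; v = 26.4 ft/s = 8.047 m/s.
m = 45369 kg
45369 kg × (1 t / 1000 kg) = 45.37 t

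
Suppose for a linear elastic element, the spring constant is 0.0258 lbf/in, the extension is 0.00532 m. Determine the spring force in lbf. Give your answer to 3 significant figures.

F is given directly by: F = kx.
k = 0.0258 lbf/in = 4.518 N/m; x = 0.00532 m.
F = 0.02404 N
0.02404 N × (1 lbf / 4.448 N) = 0.005404 lbf

0.00540 lbf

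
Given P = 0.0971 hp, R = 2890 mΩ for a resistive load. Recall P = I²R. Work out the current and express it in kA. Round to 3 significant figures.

Rearranging: I = √(P/R).
P = 0.0971 hp = 72.41 W; R = 2890 mΩ = 2.890 Ω.
I = 5.005 A
5.005 A × (1 kA / 1000 A) = 0.005005 kA

0.00501 kA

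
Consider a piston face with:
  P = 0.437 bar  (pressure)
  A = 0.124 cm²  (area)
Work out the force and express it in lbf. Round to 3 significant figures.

Solving P = F/A for F: F = P·A.
P = 0.437 bar = 43700 Pa; A = 0.124 cm² = 1.240×10^-5 m².
F = 0.5419 N
0.5419 N × (1 lbf / 4.448 N) = 0.1218 lbf

0.122 lbf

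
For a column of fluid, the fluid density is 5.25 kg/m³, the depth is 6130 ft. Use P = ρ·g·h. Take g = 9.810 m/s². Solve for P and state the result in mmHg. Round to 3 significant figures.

P is given directly by: P = ρgh.
ρ = 5.25 kg/m³; h = 6130 ft = 1868 m; g = 9.810 m/s².
P = 96229 Pa  (the unit combination reduces to kg/(m·s²) = Pa)
96229 Pa × (1 mmHg / 133.3 Pa) = 721.8 mmHg

722 mmHg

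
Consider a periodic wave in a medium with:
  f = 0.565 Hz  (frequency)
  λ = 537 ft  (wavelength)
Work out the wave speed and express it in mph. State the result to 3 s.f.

207 mph

v is given directly by: v = fλ.
f = 0.565 Hz; λ = 537 ft = 163.7 m.
v = 92.48 m/s
92.48 m/s × (1 mph / 0.4470 m/s) = 206.9 mph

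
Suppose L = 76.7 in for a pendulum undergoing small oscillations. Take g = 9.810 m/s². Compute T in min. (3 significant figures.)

T is given directly by: T = 2π√(L/g).
L = 76.7 in = 1.948 m; g = 9.810 m/s².
T = 2.800 s
2.800 s × (1 min / 60.00 s) = 0.04667 min

0.0467 min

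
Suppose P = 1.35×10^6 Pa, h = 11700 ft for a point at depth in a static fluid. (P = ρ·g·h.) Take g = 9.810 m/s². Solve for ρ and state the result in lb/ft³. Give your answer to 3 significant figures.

Solving P = ρ·g·h for ρ: ρ = P/(g·h).
P = 1.35×10^6 Pa; h = 11700 ft = 3566 m; g = 9.810 m/s².
ρ = 38.59 kg/m³
38.59 kg/m³ × (1 lb/ft³ / 16.02 kg/m³) = 2.409 lb/ft³

2.41 lb/ft³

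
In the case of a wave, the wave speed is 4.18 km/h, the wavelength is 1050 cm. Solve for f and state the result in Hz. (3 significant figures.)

Rearranging v = f·λ for f: f = v/λ.
v = 4.18 km/h = 1.161 m/s; λ = 1050 cm = 10.50 m.
f = 0.1106 Hz

0.111 Hz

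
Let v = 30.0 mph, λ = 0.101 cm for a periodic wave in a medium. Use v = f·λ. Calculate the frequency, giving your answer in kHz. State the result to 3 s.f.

13.3 kHz

Rearranging v = f·λ for f: f = v/λ.
v = 30.0 mph = 13.41 m/s; λ = 0.101 cm = 0.001010 m.
f = 13278 Hz
13278 Hz × (1 kHz / 1000 Hz) = 13.28 kHz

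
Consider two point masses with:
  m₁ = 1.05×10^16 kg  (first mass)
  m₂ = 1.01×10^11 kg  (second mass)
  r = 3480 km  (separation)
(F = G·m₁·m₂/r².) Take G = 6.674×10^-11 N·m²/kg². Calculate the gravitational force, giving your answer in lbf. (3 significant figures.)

From Newton's law of gravitation: F = Gm₁m₂/r².
m₁ = 1.05×10^16 kg; m₂ = 1.01×10^11 kg; r = 3480 km = 3.480×10^6 m; G = 6.674×10^-11 N·m²/kg².
F = 5844 N
5844 N × (1 lbf / 4.448 N) = 1314 lbf

1310 lbf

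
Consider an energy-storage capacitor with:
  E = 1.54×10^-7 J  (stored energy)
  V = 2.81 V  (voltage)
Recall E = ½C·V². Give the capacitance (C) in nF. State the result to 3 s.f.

Solving E = ½C·V² for C: C = 2E/V².
E = 1.54×10^-7 J; V = 2.81 V.
C = 3.901×10^-8 F
3.901×10^-8 F × (1 nF / 1.000×10^-9 F) = 39.01 nF

39.0 nF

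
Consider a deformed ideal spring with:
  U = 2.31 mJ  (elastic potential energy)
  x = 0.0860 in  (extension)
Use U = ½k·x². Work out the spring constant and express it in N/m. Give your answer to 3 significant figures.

Rearranging: k = 2U/x².
U = 2.31 mJ = 0.002310 J; x = 0.0860 in = 0.002184 m.
k = 968.2 N/m

968 N/m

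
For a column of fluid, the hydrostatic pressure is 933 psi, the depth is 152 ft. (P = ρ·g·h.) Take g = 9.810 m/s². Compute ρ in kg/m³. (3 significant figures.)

Solving P = ρ·g·h for ρ: ρ = P/(g·h).
P = 933 psi = 6.433×10^6 Pa; h = 152 ft = 46.33 m; g = 9.810 m/s².
ρ = 14154 kg/m³

14200 kg/m³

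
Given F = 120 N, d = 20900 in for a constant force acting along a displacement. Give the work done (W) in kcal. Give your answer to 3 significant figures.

Directly: W = F·d.
F = 120 N; d = 20900 in = 530.9 m.
W = 63703 J
63703 J × (1 kcal / 4184 J) = 15.23 kcal

15.2 kcal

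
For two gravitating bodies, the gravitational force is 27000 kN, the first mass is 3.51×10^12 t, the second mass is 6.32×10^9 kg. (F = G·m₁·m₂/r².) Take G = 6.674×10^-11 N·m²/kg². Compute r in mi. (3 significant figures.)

4.60 mi

From Newton's law of gravitation: r = √(G·m₁m₂/F).
F = 27000 kN = 2.700×10^7 N; m₁ = 3.51×10^12 t = 3.510×10^15 kg; m₂ = 6.32×10^9 kg; G = 6.674×10^-11 N·m²/kg².
r = 7405 m
7405 m × (1 mi / 1609 m) = 4.601 mi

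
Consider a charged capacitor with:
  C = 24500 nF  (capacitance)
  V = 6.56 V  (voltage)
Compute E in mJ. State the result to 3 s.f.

0.527 mJ

E is given directly by: E = ½CV².
C = 24500 nF = 2.450×10^-5 F; V = 6.56 V.
E = 5.272×10^-4 J  (the unit combination reduces to kg·m²/s² = J)
5.272×10^-4 J × (1 mJ / 0.001000 J) = 0.5272 mJ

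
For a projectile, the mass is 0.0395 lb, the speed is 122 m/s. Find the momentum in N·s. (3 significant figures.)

2.19 N·s

Directly: p = mv.
m = 0.0395 lb = 0.01792 kg; v = 122 m/s.
p = 2.186 kg·m/s  (the unit combination reduces to kg·m/s = kg·m/s)
Since 1 N·s = 1 kg·m/s, 2.186 N·s.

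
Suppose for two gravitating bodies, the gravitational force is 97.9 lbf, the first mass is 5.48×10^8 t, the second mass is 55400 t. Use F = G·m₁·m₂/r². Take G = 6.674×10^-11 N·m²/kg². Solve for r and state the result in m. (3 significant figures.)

2160 m

Rearranging: r = √(G·m₁m₂/F).
F = 97.9 lbf = 435.5 N; m₁ = 5.48×10^8 t = 5.480×10^11 kg; m₂ = 55400 t = 5.540×10^7 kg; G = 6.674×10^-11 N·m²/kg².
r = 2157 m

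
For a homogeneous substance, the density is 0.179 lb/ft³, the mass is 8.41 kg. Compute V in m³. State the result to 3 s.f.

Solving ρ = m/V for V: V = m/ρ.
ρ = 0.179 lb/ft³ = 2.867 kg/m³; m = 8.41 kg.
V = 2.933 m³

2.93 m³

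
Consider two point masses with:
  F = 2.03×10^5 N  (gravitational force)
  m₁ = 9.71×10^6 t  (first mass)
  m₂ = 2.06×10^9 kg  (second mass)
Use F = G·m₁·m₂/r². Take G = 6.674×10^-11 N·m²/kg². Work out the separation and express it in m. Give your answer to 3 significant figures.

81.1 m

From Newton's law of gravitation: r = √(G·m₁m₂/F).
F = 2.03×10^5 N; m₁ = 9.71×10^6 t = 9.710×10^9 kg; m₂ = 2.06×10^9 kg; G = 6.674×10^-11 N·m²/kg².
r = 81.09 m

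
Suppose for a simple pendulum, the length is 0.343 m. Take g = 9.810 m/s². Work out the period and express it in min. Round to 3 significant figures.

0.0196 min

T is given directly by: T = 2π√(L/g).
L = 0.343 m; g = 9.810 m/s².
T = 1.175 s
1.175 s × (1 min / 60.00 s) = 0.01958 min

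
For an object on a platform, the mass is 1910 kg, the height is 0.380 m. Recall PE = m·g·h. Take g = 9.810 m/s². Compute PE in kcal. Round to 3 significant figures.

Directly: PE = mgh.
m = 1910 kg; h = 0.380 m; g = 9.810 m/s².
PE = 7120 J
7120 J × (1 kcal / 4184 J) = 1.702 kcal

1.70 kcal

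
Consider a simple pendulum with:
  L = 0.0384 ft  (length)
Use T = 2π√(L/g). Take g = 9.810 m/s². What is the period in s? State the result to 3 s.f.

0.217 s

Directly: T = 2π√(L/g).
L = 0.0384 ft = 0.01170 m; g = 9.810 m/s².
T = 0.2170 s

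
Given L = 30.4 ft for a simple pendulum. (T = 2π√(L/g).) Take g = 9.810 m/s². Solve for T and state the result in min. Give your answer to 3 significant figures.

T is given directly by: T = 2π√(L/g).
L = 30.4 ft = 9.266 m; g = 9.810 m/s².
T = 6.106 s
6.106 s × (1 min / 60.00 s) = 0.1018 min

0.102 min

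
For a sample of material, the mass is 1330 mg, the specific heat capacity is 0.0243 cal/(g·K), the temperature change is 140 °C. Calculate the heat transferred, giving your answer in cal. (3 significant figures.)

4.52 cal

Directly: Q = mcΔT.
m = 1330 mg = 0.001330 kg; c = 0.0243 cal/(g·K) = 101.7 J/(kg·K); ΔT = 140 °C = 140.0 K.
Q = 18.93 J
18.93 J × (1 cal / 4.184 J) = 4.525 cal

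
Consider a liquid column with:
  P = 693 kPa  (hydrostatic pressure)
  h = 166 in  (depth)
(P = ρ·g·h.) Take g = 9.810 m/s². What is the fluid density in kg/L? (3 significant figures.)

Rearranging: ρ = P/(g·h).
P = 693 kPa = 6.930×10^5 Pa; h = 166 in = 4.216 m; g = 9.810 m/s².
ρ = 16754 kg/m³
16754 kg/m³ × (1 kg/L / 1000 kg/m³) = 16.75 kg/L

16.8 kg/L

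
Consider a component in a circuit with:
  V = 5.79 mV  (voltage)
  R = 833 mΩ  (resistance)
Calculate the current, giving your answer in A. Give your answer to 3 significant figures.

0.00695 A

From Ohm's law: I = V/R.
V = 5.79 mV = 0.005790 V; R = 833 mΩ = 0.8330 Ω.
I = 0.006951 A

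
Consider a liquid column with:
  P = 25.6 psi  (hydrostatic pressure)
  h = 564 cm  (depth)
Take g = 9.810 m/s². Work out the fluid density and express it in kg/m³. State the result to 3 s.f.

Solving P = ρ·g·h for ρ: ρ = P/(g·h).
P = 25.6 psi = 1.765×10^5 Pa; h = 564 cm = 5.640 m; g = 9.810 m/s².
ρ = 3190 kg/m³

3190 kg/m³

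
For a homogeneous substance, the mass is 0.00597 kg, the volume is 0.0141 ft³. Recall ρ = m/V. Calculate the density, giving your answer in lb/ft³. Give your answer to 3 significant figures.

ρ is given directly by: ρ = m/V.
m = 0.00597 kg; V = 0.0141 ft³ = 3.993×10^-4 m³.
ρ = 14.95 kg/m³
14.95 kg/m³ × (1 lb/ft³ / 16.02 kg/m³) = 0.9334 lb/ft³

0.933 lb/ft³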